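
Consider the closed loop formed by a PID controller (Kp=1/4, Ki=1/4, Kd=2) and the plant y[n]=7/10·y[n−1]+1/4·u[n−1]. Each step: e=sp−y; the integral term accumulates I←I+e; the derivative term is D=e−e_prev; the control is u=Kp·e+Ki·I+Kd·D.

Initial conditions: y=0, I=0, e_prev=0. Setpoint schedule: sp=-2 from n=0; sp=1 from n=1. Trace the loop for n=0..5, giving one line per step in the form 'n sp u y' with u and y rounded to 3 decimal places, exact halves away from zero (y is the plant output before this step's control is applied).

(exact arithmetic carried between steps; '≈' marks a value shown rounded to 6 d.p. or computed from one; I and e_prev carry over from the previous line; the table rounds u and y to 3 d.p., halves away from zero)
n=0: y=0, sp=-2, e=sp−y=-2; I=-2, D=e−e_prev=-2; u=1/4·(-2)+1/4·(-2)+2·(-2)=-5; next y=7/10·0+1/4·(-5)=-1.25
n=1: y=-1.25, sp=1, e=sp−y=2.25; I=0.25, D=e−e_prev=4.25; u=1/4·2.25+1/4·0.25+2·4.25=9.125; next y=7/10·(-1.25)+1/4·9.125=1.40625
n=2: y=1.40625, sp=1, e=sp−y=-0.40625; I=-0.15625, D=e−e_prev=-2.65625; u=1/4·(-0.40625)+1/4·(-0.15625)+2·(-2.65625)=-5.453125; next y=7/10·1.40625+1/4·(-5.453125)≈-0.378906
n=3: y≈-0.378906, sp=1, e=sp−y≈1.378906; I≈1.222656, D=e−e_prev≈1.785156; u=1/4·1.378906+1/4·1.222656+2·1.785156≈4.220703; next y=7/10·(-0.378906)+1/4·4.220703≈0.789941
n=4: y≈0.789941, sp=1, e=sp−y≈0.210059; I≈1.432715, D=e−e_prev≈-1.168848; u=1/4·0.210059+1/4·1.432715+2·(-1.168848)≈-1.927002; next y=7/10·0.789941+1/4·(-1.927002)≈0.071208
n=5: y≈0.071208, sp=1, e=sp−y≈0.928792; I≈2.361506, D=e−e_prev≈0.718733; u=1/4·0.928792+1/4·2.361506+2·0.718733≈2.260040; next y=7/10·0.071208+1/4·2.260040≈0.614856

0 -2 -5.000 0.000
1 1 9.125 -1.250
2 1 -5.453 1.406
3 1 4.221 -0.379
4 1 -1.927 0.790
5 1 2.260 0.071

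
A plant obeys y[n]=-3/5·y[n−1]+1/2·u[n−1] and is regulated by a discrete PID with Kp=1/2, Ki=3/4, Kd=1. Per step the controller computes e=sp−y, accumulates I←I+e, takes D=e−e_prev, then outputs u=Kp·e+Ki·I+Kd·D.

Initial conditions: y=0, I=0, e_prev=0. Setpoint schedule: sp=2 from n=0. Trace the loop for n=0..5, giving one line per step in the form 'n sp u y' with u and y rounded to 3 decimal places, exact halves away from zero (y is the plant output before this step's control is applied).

(exact arithmetic carried between steps; '≈' marks a value shown rounded to 6 d.p. or computed from one; I and e_prev carry over from the previous line; the table rounds u and y to 3 d.p., halves away from zero)
n=0: y=0, sp=2, e=sp−y=2; I=2, D=e−e_prev=2; u=1/2·2+3/4·2+1·2=4.5; next y=-3/5·0+1/2·4.5=2.25
n=1: y=2.25, sp=2, e=sp−y=-0.25; I=1.75, D=e−e_prev=-2.25; u=1/2·(-0.25)+3/4·1.75+1·(-2.25)=-1.0625; next y=-3/5·2.25+1/2·(-1.0625)=-1.88125
n=2: y=-1.88125, sp=2, e=sp−y=3.88125; I=5.63125, D=e−e_prev=4.13125; u=1/2·3.88125+3/4·5.63125+1·4.13125≈10.295313; next y=-3/5·(-1.88125)+1/2·10.295313≈6.276406
n=3: y≈6.276406, sp=2, e=sp−y≈-4.276406; I≈1.354844, D=e−e_prev≈-8.157656; u=1/2·(-4.276406)+3/4·1.354844+1·(-8.157656)≈-9.279727; next y=-3/5·6.276406+1/2·(-9.279727)≈-8.405707
n=4: y≈-8.405707, sp=2, e=sp−y≈10.405707; I≈11.760551, D=e−e_prev≈14.682113; u=1/2·10.405707+3/4·11.760551+1·14.682113≈28.705380; next y=-3/5·(-8.405707)+1/2·28.705380≈19.396114
n=5: y≈19.396114, sp=2, e=sp−y≈-17.396114; I≈-5.635563, D=e−e_prev≈-27.801821; u=1/2·(-17.396114)+3/4·(-5.635563)+1·(-27.801821)≈-40.726551; next y=-3/5·19.396114+1/2·(-40.726551)≈-32.000944

0 2 4.500 0.000
1 2 -1.063 2.250
2 2 10.295 -1.881
3 2 -9.280 6.276
4 2 28.705 -8.406
5 2 -40.727 19.396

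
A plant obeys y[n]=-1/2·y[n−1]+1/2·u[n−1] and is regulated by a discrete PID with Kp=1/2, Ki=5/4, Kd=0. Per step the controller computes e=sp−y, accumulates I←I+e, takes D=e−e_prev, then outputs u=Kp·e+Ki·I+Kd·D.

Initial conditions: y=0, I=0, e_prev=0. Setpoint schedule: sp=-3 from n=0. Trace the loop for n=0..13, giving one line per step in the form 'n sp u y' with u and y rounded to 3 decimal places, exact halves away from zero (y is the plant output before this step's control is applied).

0 -3 -5.250 0.000
1 -3 -4.406 -2.625
2 -3 -7.910 -0.891
3 -3 -5.963 -3.510
4 -3 -9.321 -1.227
5 -3 -6.602 -4.047
6 -3 -10.140 -1.277
7 -3 -6.774 -4.431
8 -3 -10.690 -1.171
9 -3 -6.697 -4.759
10 -3 -11.131 -0.969
11 -3 -6.473 -5.081
12 -3 -11.546 -0.696
13 -3 -6.150 -5.425

(exact arithmetic carried between steps; '≈' marks a value shown rounded to 6 d.p. or computed from one; I and e_prev carry over from the previous line; the table rounds u and y to 3 d.p., halves away from zero)
n=0: y=0, sp=-3, e=sp−y=-3; I=-3, D=e−e_prev=-3; u=1/2·(-3)+5/4·(-3)+0·(-3)=-5.25; next y=-1/2·0+1/2·(-5.25)=-2.625
n=1: y=-2.625, sp=-3, e=sp−y=-0.375; I=-3.375, D=e−e_prev=2.625; u=1/2·(-0.375)+5/4·(-3.375)+0·2.625=-4.40625; next y=-1/2·(-2.625)+1/2·(-4.40625)=-0.890625
n=2: y=-0.890625, sp=-3, e=sp−y=-2.109375; I=-5.484375, D=e−e_prev=-1.734375; u=1/2·(-2.109375)+5/4·(-5.484375)+0·(-1.734375)≈-7.910156; next y=-1/2·(-0.890625)+1/2·(-7.910156)≈-3.509766
n=3: y≈-3.509766, sp=-3, e=sp−y≈0.509766; I≈-4.974609, D=e−e_prev≈2.619141; u=1/2·0.509766+5/4·(-4.974609)+0·2.619141≈-5.963379; next y=-1/2·(-3.509766)+1/2·(-5.963379)≈-1.226807
n=4: y≈-1.226807, sp=-3, e=sp−y≈-1.773193; I≈-6.747803, D=e−e_prev≈-2.282959; u=1/2·(-1.773193)+5/4·(-6.747803)+0·(-2.282959)≈-9.321350; next y=-1/2·(-1.226807)+1/2·(-9.321350)≈-4.047272
n=5: y≈-4.047272, sp=-3, e=sp−y≈1.047272; I≈-5.700531, D=e−e_prev≈2.820465; u=1/2·1.047272+5/4·(-5.700531)+0·2.820465≈-6.602028; next y=-1/2·(-4.047272)+1/2·(-6.602028)≈-1.277378
n=6: y≈-1.277378, sp=-3, e=sp−y≈-1.722622; I≈-7.423153, D=e−e_prev≈-2.769894; u=1/2·(-1.722622)+5/4·(-7.423153)+0·(-2.769894)≈-10.140252; next y=-1/2·(-1.277378)+1/2·(-10.140252)≈-4.431437
n=7: y≈-4.431437, sp=-3, e=sp−y≈1.431437; I≈-5.991716, D=e−e_prev≈3.154059; u=1/2·1.431437+5/4·(-5.991716)+0·3.154059≈-6.773926; next y=-1/2·(-4.431437)+1/2·(-6.773926)≈-1.171245
n=8: y≈-1.171245, sp=-3, e=sp−y≈-1.828755; I≈-7.820471, D=e−e_prev≈-3.260192; u=1/2·(-1.828755)+5/4·(-7.820471)+0·(-3.260192)≈-10.689967; next y=-1/2·(-1.171245)+1/2·(-10.689967)≈-4.759361
n=9: y≈-4.759361, sp=-3, e=sp−y≈1.759361; I≈-6.061110, D=e−e_prev≈3.588116; u=1/2·1.759361+5/4·(-6.061110)+0·3.588116≈-6.696707; next y=-1/2·(-4.759361)+1/2·(-6.696707)≈-0.968673
n=10: y≈-0.968673, sp=-3, e=sp−y≈-2.031327; I≈-8.092437, D=e−e_prev≈-3.790688; u=1/2·(-2.031327)+5/4·(-8.092437)+0·(-3.790688)≈-11.131210; next y=-1/2·(-0.968673)+1/2·(-11.131210)≈-5.081268
n=11: y≈-5.081268, sp=-3, e=sp−y≈2.081268; I≈-6.011169, D=e−e_prev≈4.112595; u=1/2·2.081268+5/4·(-6.011169)+0·4.112595≈-6.473327; next y=-1/2·(-5.081268)+1/2·(-6.473327)≈-0.696029
n=12: y≈-0.696029, sp=-3, e=sp−y≈-2.303971; I≈-8.315140, D=e−e_prev≈-4.385239; u=1/2·(-2.303971)+5/4·(-8.315140)+0·(-4.385239)≈-11.545910; next y=-1/2·(-0.696029)+1/2·(-11.545910)≈-5.424940
n=13: y≈-5.424940, sp=-3, e=sp−y≈2.424940; I≈-5.890199, D=e−e_prev≈4.728911; u=1/2·2.424940+5/4·(-5.890199)+0·4.728911≈-6.150279; next y=-1/2·(-5.424940)+1/2·(-6.150279)≈-0.362669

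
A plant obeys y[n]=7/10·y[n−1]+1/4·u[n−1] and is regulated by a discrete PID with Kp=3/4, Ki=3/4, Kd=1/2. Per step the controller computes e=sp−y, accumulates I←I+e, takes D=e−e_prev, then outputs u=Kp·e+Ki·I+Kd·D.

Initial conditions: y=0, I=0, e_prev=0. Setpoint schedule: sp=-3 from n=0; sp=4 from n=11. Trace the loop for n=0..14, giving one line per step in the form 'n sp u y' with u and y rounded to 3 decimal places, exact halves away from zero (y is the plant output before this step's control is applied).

0 -3 -6.000 0.000
1 -3 -3.750 -1.500
2 -3 -4.650 -1.988
3 -3 -4.521 -2.554
4 -3 -4.410 -2.918
5 -3 -4.200 -3.145
6 -3 -3.992 -3.251
7 -3 -3.811 -3.274
8 -3 -3.676 -3.245
9 -3 -3.587 -3.190
10 -3 -3.538 -3.130
11 4 10.481 -3.075
12 4 5.229 0.468
13 4 7.316 1.635
14 4 6.996 2.973

(exact arithmetic carried between steps; '≈' marks a value shown rounded to 6 d.p. or computed from one; I and e_prev carry over from the previous line; the table rounds u and y to 3 d.p., halves away from zero)
n=0: y=0, sp=-3, e=sp−y=-3; I=-3, D=e−e_prev=-3; u=3/4·(-3)+3/4·(-3)+1/2·(-3)=-6; next y=7/10·0+1/4·(-6)=-1.5
n=1: y=-1.5, sp=-3, e=sp−y=-1.5; I=-4.5, D=e−e_prev=1.5; u=3/4·(-1.5)+3/4·(-4.5)+1/2·1.5=-3.75; next y=7/10·(-1.5)+1/4·(-3.75)=-1.9875
n=2: y=-1.9875, sp=-3, e=sp−y=-1.0125; I=-5.5125, D=e−e_prev=0.4875; u=3/4·(-1.0125)+3/4·(-5.5125)+1/2·0.4875=-4.65; next y=7/10·(-1.9875)+1/4·(-4.65)=-2.55375
n=3: y=-2.55375, sp=-3, e=sp−y=-0.44625; I=-5.95875, D=e−e_prev=0.56625; u=3/4·(-0.44625)+3/4·(-5.95875)+1/2·0.56625=-4.520625; next y=7/10·(-2.55375)+1/4·(-4.520625)≈-2.917781
n=4: y≈-2.917781, sp=-3, e=sp−y≈-0.082219; I≈-6.040969, D=e−e_prev≈0.364031; u=3/4·(-0.082219)+3/4·(-6.040969)+1/2·0.364031≈-4.410375; next y=7/10·(-2.917781)+1/4·(-4.410375)≈-3.145041
n=5: y≈-3.145041, sp=-3, e=sp−y≈0.145041; I≈-5.895928, D=e−e_prev≈0.227259; u=3/4·0.145041+3/4·(-5.895928)+1/2·0.227259≈-4.199536; next y=7/10·(-3.145041)+1/4·(-4.199536)≈-3.251412
n=6: y≈-3.251412, sp=-3, e=sp−y≈0.251412; I≈-5.644516, D=e−e_prev≈0.106372; u=3/4·0.251412+3/4·(-5.644516)+1/2·0.106372≈-3.991642; next y=7/10·(-3.251412)+1/4·(-3.991642)≈-3.273899
n=7: y≈-3.273899, sp=-3, e=sp−y≈0.273899; I≈-5.370617, D=e−e_prev≈0.022487; u=3/4·0.273899+3/4·(-5.370617)+1/2·0.022487≈-3.811295; next y=7/10·(-3.273899)+1/4·(-3.811295)≈-3.244553
n=8: y≈-3.244553, sp=-3, e=sp−y≈0.244553; I≈-5.126064, D=e−e_prev≈-0.029346; u=3/4·0.244553+3/4·(-5.126064)+1/2·(-0.029346)≈-3.675806; next y=7/10·(-3.244553)+1/4·(-3.675806)≈-3.190139
n=9: y≈-3.190139, sp=-3, e=sp−y≈0.190139; I≈-4.935925, D=e−e_prev≈-0.054414; u=3/4·0.190139+3/4·(-4.935925)+1/2·(-0.054414)≈-3.586547; next y=7/10·(-3.190139)+1/4·(-3.586547)≈-3.129734
n=10: y≈-3.129734, sp=-3, e=sp−y≈0.129734; I≈-4.806191, D=e−e_prev≈-0.060405; u=3/4·0.129734+3/4·(-4.806191)+1/2·(-0.060405)≈-3.537545; next y=7/10·(-3.129734)+1/4·(-3.537545)≈-3.075200
n=11: y≈-3.075200, sp=4, e=sp−y≈7.075200; I≈2.269009, D=e−e_prev≈6.945466; u=3/4·7.075200+3/4·2.269009+1/2·6.945466≈10.480890; next y=7/10·(-3.075200)+1/4·10.480890≈0.467582
n=12: y≈0.467582, sp=4, e=sp−y≈3.532418; I≈5.801426, D=e−e_prev≈-3.542782; u=3/4·3.532418+3/4·5.801426+1/2·(-3.542782)≈5.228992; next y=7/10·0.467582+1/4·5.228992≈1.634556
n=13: y≈1.634556, sp=4, e=sp−y≈2.365444; I≈8.166871, D=e−e_prev≈-1.166973; u=3/4·2.365444+3/4·8.166871+1/2·(-1.166973)≈7.315750; next y=7/10·1.634556+1/4·7.315750≈2.973126
n=14: y≈2.973126, sp=4, e=sp−y≈1.026874; I≈9.193744, D=e−e_prev≈-1.338571; u=3/4·1.026874+3/4·9.193744+1/2·(-1.338571)≈6.996178; next y=7/10·2.973126+1/4·6.996178≈3.830233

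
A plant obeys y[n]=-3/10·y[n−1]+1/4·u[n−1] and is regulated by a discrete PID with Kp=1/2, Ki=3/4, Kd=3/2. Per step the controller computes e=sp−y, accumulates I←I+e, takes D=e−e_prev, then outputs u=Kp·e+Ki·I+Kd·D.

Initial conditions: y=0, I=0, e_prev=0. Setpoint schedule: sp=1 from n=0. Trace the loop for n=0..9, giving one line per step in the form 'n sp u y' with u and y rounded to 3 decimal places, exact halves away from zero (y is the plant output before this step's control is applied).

(exact arithmetic carried between steps; '≈' marks a value shown rounded to 6 d.p. or computed from one; I and e_prev carry over from the previous line; the table rounds u and y to 3 d.p., halves away from zero)
n=0: y=0, sp=1, e=sp−y=1; I=1, D=e−e_prev=1; u=1/2·1+3/4·1+3/2·1=2.75; next y=-3/10·0+1/4·2.75=0.6875
n=1: y=0.6875, sp=1, e=sp−y=0.3125; I=1.3125, D=e−e_prev=-0.6875; u=1/2·0.3125+3/4·1.3125+3/2·(-0.6875)=0.109375; next y=-3/10·0.6875+1/4·0.109375≈-0.178906
n=2: y≈-0.178906, sp=1, e=sp−y≈1.178906; I≈2.491406, D=e−e_prev≈0.866406; u=1/2·1.178906+3/4·2.491406+3/2·0.866406≈3.757617; next y=-3/10·(-0.178906)+1/4·3.757617≈0.993076
n=3: y≈0.993076, sp=1, e=sp−y≈0.006924; I≈2.498330, D=e−e_prev≈-1.171982; u=1/2·0.006924+3/4·2.498330+3/2·(-1.171982)≈0.119236; next y=-3/10·0.993076+1/4·0.119236≈-0.268114
n=4: y≈-0.268114, sp=1, e=sp−y≈1.268114; I≈3.766444, D=e−e_prev≈1.261190; u=1/2·1.268114+3/4·3.766444+3/2·1.261190≈5.350675; next y=-3/10·(-0.268114)+1/4·5.350675≈1.418103
n=5: y≈1.418103, sp=1, e=sp−y≈-0.418103; I≈3.348341, D=e−e_prev≈-1.686217; u=1/2·(-0.418103)+3/4·3.348341+3/2·(-1.686217)≈-0.227121; next y=-3/10·1.418103+1/4·(-0.227121)≈-0.482211
n=6: y≈-0.482211, sp=1, e=sp−y≈1.482211; I≈4.830552, D=e−e_prev≈1.900314; u=1/2·1.482211+3/4·4.830552+3/2·1.900314≈7.214491; next y=-3/10·(-0.482211)+1/4·7.214491≈1.948286
n=7: y≈1.948286, sp=1, e=sp−y≈-0.948286; I≈3.882266, D=e−e_prev≈-2.430497; u=1/2·(-0.948286)+3/4·3.882266+3/2·(-2.430497)≈-1.208189; next y=-3/10·1.948286+1/4·(-1.208189)≈-0.886533
n=8: y≈-0.886533, sp=1, e=sp−y≈1.886533; I≈5.768799, D=e−e_prev≈2.834819; u=1/2·1.886533+3/4·5.768799+3/2·2.834819≈9.522095; next y=-3/10·(-0.886533)+1/4·9.522095≈2.646484
n=9: y≈2.646484, sp=1, e=sp−y≈-1.646484; I≈4.122316, D=e−e_prev≈-3.533017; u=1/2·(-1.646484)+3/4·4.122316+3/2·(-3.533017)≈-3.031030; next y=-3/10·2.646484+1/4·(-3.031030)≈-1.551703

0 1 2.750 0.000
1 1 0.109 0.688
2 1 3.758 -0.179
3 1 0.119 0.993
4 1 5.351 -0.268
5 1 -0.227 1.418
6 1 7.214 -0.482
7 1 -1.208 1.948
8 1 9.522 -0.887
9 1 -3.031 2.646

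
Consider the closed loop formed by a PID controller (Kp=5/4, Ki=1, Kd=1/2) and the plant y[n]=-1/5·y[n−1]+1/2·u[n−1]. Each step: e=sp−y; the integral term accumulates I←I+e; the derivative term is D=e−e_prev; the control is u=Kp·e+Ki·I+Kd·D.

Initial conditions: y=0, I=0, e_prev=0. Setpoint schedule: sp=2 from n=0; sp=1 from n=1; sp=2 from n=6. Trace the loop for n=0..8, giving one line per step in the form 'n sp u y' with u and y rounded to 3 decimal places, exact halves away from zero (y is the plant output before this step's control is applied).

0 2 5.500 0.000
1 1 -3.813 2.750
2 1 10.630 -2.456
3 1 -11.239 5.806
4 1 22.700 -6.781
5 1 -29.401 12.706
6 2 53.742 -17.242
7 2 -73.283 30.319
8 2 122.996 -42.705

(exact arithmetic carried between steps; '≈' marks a value shown rounded to 6 d.p. or computed from one; I and e_prev carry over from the previous line; the table rounds u and y to 3 d.p., halves away from zero)
n=0: y=0, sp=2, e=sp−y=2; I=2, D=e−e_prev=2; u=5/4·2+1·2+1/2·2=5.5; next y=-1/5·0+1/2·5.5=2.75
n=1: y=2.75, sp=1, e=sp−y=-1.75; I=0.25, D=e−e_prev=-3.75; u=5/4·(-1.75)+1·0.25+1/2·(-3.75)=-3.8125; next y=-1/5·2.75+1/2·(-3.8125)=-2.45625
n=2: y=-2.45625, sp=1, e=sp−y=3.45625; I=3.70625, D=e−e_prev=5.20625; u=5/4·3.45625+1·3.70625+1/2·5.20625≈10.629688; next y=-1/5·(-2.45625)+1/2·10.629688≈5.806094
n=3: y≈5.806094, sp=1, e=sp−y≈-4.806094; I≈-1.099844, D=e−e_prev≈-8.262344; u=5/4·(-4.806094)+1·(-1.099844)+1/2·(-8.262344)≈-11.238633; next y=-1/5·5.806094+1/2·(-11.238633)≈-6.780535
n=4: y≈-6.780535, sp=1, e=sp−y≈7.780535; I≈6.680691, D=e−e_prev≈12.586629; u=5/4·7.780535+1·6.680691+1/2·12.586629≈22.699675; next y=-1/5·(-6.780535)+1/2·22.699675≈12.705944
n=5: y≈12.705944, sp=1, e=sp−y≈-11.705944; I≈-5.025253, D=e−e_prev≈-19.486480; u=5/4·(-11.705944)+1·(-5.025253)+1/2·(-19.486480)≈-29.400923; next y=-1/5·12.705944+1/2·(-29.400923)≈-17.241651
n=6: y≈-17.241651, sp=2, e=sp−y≈19.241651; I≈14.216398, D=e−e_prev≈30.947595; u=5/4·19.241651+1·14.216398+1/2·30.947595≈53.742258; next y=-1/5·(-17.241651)+1/2·53.742258≈30.319459
n=7: y≈30.319459, sp=2, e=sp−y≈-28.319459; I≈-14.103062, D=e−e_prev≈-47.561110; u=5/4·(-28.319459)+1·(-14.103062)+1/2·(-47.561110)≈-73.282941; next y=-1/5·30.319459+1/2·(-73.282941)≈-42.705362
n=8: y≈-42.705362, sp=2, e=sp−y≈44.705362; I≈30.602300, D=e−e_prev≈73.024821; u=5/4·44.705362+1·30.602300+1/2·73.024821≈122.996414; next y=-1/5·(-42.705362)+1/2·122.996414≈70.039279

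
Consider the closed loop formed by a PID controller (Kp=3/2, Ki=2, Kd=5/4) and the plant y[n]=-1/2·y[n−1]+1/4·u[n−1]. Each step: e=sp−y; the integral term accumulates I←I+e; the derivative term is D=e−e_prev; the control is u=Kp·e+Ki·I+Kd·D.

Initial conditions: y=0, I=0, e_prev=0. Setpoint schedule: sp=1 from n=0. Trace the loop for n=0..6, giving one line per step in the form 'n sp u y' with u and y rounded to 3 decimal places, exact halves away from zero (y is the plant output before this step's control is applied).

0 1 4.750 0.000
1 1 -0.141 1.188
2 1 9.597 -0.629
3 1 -5.293 2.714
4 1 21.078 -2.680
5 1 -22.430 6.610
6 1 51.691 -8.912

(exact arithmetic carried between steps; '≈' marks a value shown rounded to 6 d.p. or computed from one; I and e_prev carry over from the previous line; the table rounds u and y to 3 d.p., halves away from zero)
n=0: y=0, sp=1, e=sp−y=1; I=1, D=e−e_prev=1; u=3/2·1+2·1+5/4·1=4.75; next y=-1/2·0+1/4·4.75=1.1875
n=1: y=1.1875, sp=1, e=sp−y=-0.1875; I=0.8125, D=e−e_prev=-1.1875; u=3/2·(-0.1875)+2·0.8125+5/4·(-1.1875)=-0.140625; next y=-1/2·1.1875+1/4·(-0.140625)≈-0.628906
n=2: y≈-0.628906, sp=1, e=sp−y≈1.628906; I≈2.441406, D=e−e_prev≈1.816406; u=3/2·1.628906+2·2.441406+5/4·1.816406≈9.596680; next y=-1/2·(-0.628906)+1/4·9.596680≈2.713623
n=3: y≈2.713623, sp=1, e=sp−y≈-1.713623; I≈0.727783, D=e−e_prev≈-3.342529; u=3/2·(-1.713623)+2·0.727783+5/4·(-3.342529)≈-5.293030; next y=-1/2·2.713623+1/4·(-5.293030)≈-2.680069
n=4: y≈-2.680069, sp=1, e=sp−y≈3.680069; I≈4.407852, D=e−e_prev≈5.393692; u=3/2·3.680069+2·4.407852+5/4·5.393692≈21.077923; next y=-1/2·(-2.680069)+1/4·21.077923≈6.609515
n=5: y≈6.609515, sp=1, e=sp−y≈-5.609515; I≈-1.201663, D=e−e_prev≈-9.289584; u=3/2·(-5.609515)+2·(-1.201663)+5/4·(-9.289584)≈-22.429579; next y=-1/2·6.609515+1/4·(-22.429579)≈-8.912152
n=6: y≈-8.912152, sp=1, e=sp−y≈9.912152; I≈8.710489, D=e−e_prev≈15.521668; u=3/2·9.912152+2·8.710489+5/4·15.521668≈51.691292; next y=-1/2·(-8.912152)+1/4·51.691292≈17.378899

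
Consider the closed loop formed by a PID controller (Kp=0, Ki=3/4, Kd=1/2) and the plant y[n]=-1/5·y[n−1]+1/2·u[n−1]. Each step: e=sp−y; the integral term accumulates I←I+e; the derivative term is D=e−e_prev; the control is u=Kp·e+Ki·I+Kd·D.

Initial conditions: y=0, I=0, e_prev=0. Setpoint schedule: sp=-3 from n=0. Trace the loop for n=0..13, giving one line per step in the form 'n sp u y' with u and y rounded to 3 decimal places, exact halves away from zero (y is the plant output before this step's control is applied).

0 -3 -3.750 0.000
1 -3 -2.156 -1.875
2 -3 -5.402 -0.703
3 -3 -4.217 -2.561
4 -3 -6.681 -1.597
5 -3 -5.471 -3.021
6 -3 -7.279 -2.131
7 -3 -6.133 -3.214
8 -3 -7.501 -2.424
9 -3 -6.486 -3.266
10 -3 -7.553 -2.590
11 -3 -6.687 -3.258
12 -3 -7.536 -2.692
13 -3 -6.811 -3.229

(exact arithmetic carried between steps; '≈' marks a value shown rounded to 6 d.p. or computed from one; I and e_prev carry over from the previous line; the table rounds u and y to 3 d.p., halves away from zero)
n=0: y=0, sp=-3, e=sp−y=-3; I=-3, D=e−e_prev=-3; u=0·(-3)+3/4·(-3)+1/2·(-3)=-3.75; next y=-1/5·0+1/2·(-3.75)=-1.875
n=1: y=-1.875, sp=-3, e=sp−y=-1.125; I=-4.125, D=e−e_prev=1.875; u=0·(-1.125)+3/4·(-4.125)+1/2·1.875=-2.15625; next y=-1/5·(-1.875)+1/2·(-2.15625)=-0.703125
n=2: y=-0.703125, sp=-3, e=sp−y=-2.296875; I=-6.421875, D=e−e_prev=-1.171875; u=0·(-2.296875)+3/4·(-6.421875)+1/2·(-1.171875)≈-5.402344; next y=-1/5·(-0.703125)+1/2·(-5.402344)≈-2.560547
n=3: y≈-2.560547, sp=-3, e=sp−y≈-0.439453; I≈-6.861328, D=e−e_prev≈1.857422; u=0·(-0.439453)+3/4·(-6.861328)+1/2·1.857422≈-4.217285; next y=-1/5·(-2.560547)+1/2·(-4.217285)≈-1.596533
n=4: y≈-1.596533, sp=-3, e=sp−y≈-1.403467; I≈-8.264795, D=e−e_prev≈-0.964014; u=0·(-1.403467)+3/4·(-8.264795)+1/2·(-0.964014)≈-6.680603; next y=-1/5·(-1.596533)+1/2·(-6.680603)≈-3.020995
n=5: y≈-3.020995, sp=-3, e=sp−y≈0.020995; I≈-8.243800, D=e−e_prev≈1.424462; u=0·0.020995+3/4·(-8.243800)+1/2·1.424462≈-5.470619; next y=-1/5·(-3.020995)+1/2·(-5.470619)≈-2.131111
n=6: y≈-2.131111, sp=-3, e=sp−y≈-0.868889; I≈-9.112689, D=e−e_prev≈-0.889884; u=0·(-0.868889)+3/4·(-9.112689)+1/2·(-0.889884)≈-7.279459; next y=-1/5·(-2.131111)+1/2·(-7.279459)≈-3.213507
n=7: y≈-3.213507, sp=-3, e=sp−y≈0.213507; I≈-8.899182, D=e−e_prev≈1.082397; u=0·0.213507+3/4·(-8.899182)+1/2·1.082397≈-6.133188; next y=-1/5·(-3.213507)+1/2·(-6.133188)≈-2.423893
n=8: y≈-2.423893, sp=-3, e=sp−y≈-0.576107; I≈-9.475289, D=e−e_prev≈-0.789615; u=0·(-0.576107)+3/4·(-9.475289)+1/2·(-0.789615)≈-7.501275; next y=-1/5·(-2.423893)+1/2·(-7.501275)≈-3.265859
n=9: y≈-3.265859, sp=-3, e=sp−y≈0.265859; I≈-9.209431, D=e−e_prev≈0.841966; u=0·0.265859+3/4·(-9.209431)+1/2·0.841966≈-6.486090; next y=-1/5·(-3.265859)+1/2·(-6.486090)≈-2.589873
n=10: y≈-2.589873, sp=-3, e=sp−y≈-0.410127; I≈-9.619557, D=e−e_prev≈-0.675986; u=0·(-0.410127)+3/4·(-9.619557)+1/2·(-0.675986)≈-7.552661; next y=-1/5·(-2.589873)+1/2·(-7.552661)≈-3.258356
n=11: y≈-3.258356, sp=-3, e=sp−y≈0.258356; I≈-9.361202, D=e−e_prev≈0.668483; u=0·0.258356+3/4·(-9.361202)+1/2·0.668483≈-6.686660; next y=-1/5·(-3.258356)+1/2·(-6.686660)≈-2.691659
n=12: y≈-2.691659, sp=-3, e=sp−y≈-0.308341; I≈-9.669543, D=e−e_prev≈-0.566697; u=0·(-0.308341)+3/4·(-9.669543)+1/2·(-0.566697)≈-7.535506; next y=-1/5·(-2.691659)+1/2·(-7.535506)≈-3.229421
n=13: y≈-3.229421, sp=-3, e=sp−y≈0.229421; I≈-9.440122, D=e−e_prev≈0.537762; u=0·0.229421+3/4·(-9.440122)+1/2·0.537762≈-6.811210; next y=-1/5·(-3.229421)+1/2·(-6.811210)≈-2.759721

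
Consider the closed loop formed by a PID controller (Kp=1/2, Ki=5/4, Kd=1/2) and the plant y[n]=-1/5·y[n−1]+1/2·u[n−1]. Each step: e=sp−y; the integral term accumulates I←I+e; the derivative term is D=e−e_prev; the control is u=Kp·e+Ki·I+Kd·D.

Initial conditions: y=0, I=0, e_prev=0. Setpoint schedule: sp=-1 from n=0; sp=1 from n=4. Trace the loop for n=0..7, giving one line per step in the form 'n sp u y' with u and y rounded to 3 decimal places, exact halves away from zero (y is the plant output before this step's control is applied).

0 -1 -2.250 0.000
1 -1 -0.469 -1.125
2 -1 -3.385 -0.009
3 -1 -0.283 -1.691
4 1 -0.007 0.197
5 1 1.480 -0.043
6 1 0.883 0.749
7 1 2.621 0.292

(exact arithmetic carried between steps; '≈' marks a value shown rounded to 6 d.p. or computed from one; I and e_prev carry over from the previous line; the table rounds u and y to 3 d.p., halves away from zero)
n=0: y=0, sp=-1, e=sp−y=-1; I=-1, D=e−e_prev=-1; u=1/2·(-1)+5/4·(-1)+1/2·(-1)=-2.25; next y=-1/5·0+1/2·(-2.25)=-1.125
n=1: y=-1.125, sp=-1, e=sp−y=0.125; I=-0.875, D=e−e_prev=1.125; u=1/2·0.125+5/4·(-0.875)+1/2·1.125=-0.46875; next y=-1/5·(-1.125)+1/2·(-0.46875)=-0.009375
n=2: y=-0.009375, sp=-1, e=sp−y=-0.990625; I=-1.865625, D=e−e_prev=-1.115625; u=1/2·(-0.990625)+5/4·(-1.865625)+1/2·(-1.115625)≈-3.385156; next y=-1/5·(-0.009375)+1/2·(-3.385156)≈-1.690703
n=3: y≈-1.690703, sp=-1, e=sp−y≈0.690703; I≈-1.174922, D=e−e_prev≈1.681328; u=1/2·0.690703+5/4·(-1.174922)+1/2·1.681328≈-0.282637; next y=-1/5·(-1.690703)+1/2·(-0.282637)≈0.196822
n=4: y≈0.196822, sp=1, e=sp−y≈0.803178; I≈-0.371744, D=e−e_prev≈0.112475; u=1/2·0.803178+5/4·(-0.371744)+1/2·0.112475≈-0.006854; next y=-1/5·0.196822+1/2·(-0.006854)≈-0.042791
n=5: y≈-0.042791, sp=1, e=sp−y≈1.042791; I≈0.671047, D=e−e_prev≈0.239614; u=1/2·1.042791+5/4·0.671047+1/2·0.239614≈1.480012; next y=-1/5·(-0.042791)+1/2·1.480012≈0.748564
n=6: y≈0.748564, sp=1, e=sp−y≈0.251436; I≈0.922483, D=e−e_prev≈-0.791356; u=1/2·0.251436+5/4·0.922483+1/2·(-0.791356)≈0.883144; next y=-1/5·0.748564+1/2·0.883144≈0.291859
n=7: y≈0.291859, sp=1, e=sp−y≈0.708141; I≈1.630624, D=e−e_prev≈0.456705; u=1/2·0.708141+5/4·1.630624+1/2·0.456705≈2.620703; next y=-1/5·0.291859+1/2·2.620703≈1.251980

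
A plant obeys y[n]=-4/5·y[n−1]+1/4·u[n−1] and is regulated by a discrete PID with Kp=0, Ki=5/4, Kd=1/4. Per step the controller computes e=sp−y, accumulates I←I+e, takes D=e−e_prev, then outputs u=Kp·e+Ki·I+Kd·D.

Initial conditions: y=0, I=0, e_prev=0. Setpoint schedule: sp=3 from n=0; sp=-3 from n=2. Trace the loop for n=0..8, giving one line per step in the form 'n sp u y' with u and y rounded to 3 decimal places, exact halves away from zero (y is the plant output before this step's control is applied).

0 3 4.500 0.000
1 3 5.813 1.125
2 -3 0.295 0.553
3 -3 -1.406 -0.369
4 -3 -5.394 -0.057
5 -3 -7.125 -1.303
6 -3 -10.405 -0.739
7 -3 -11.183 -2.010
8 -3 -13.972 -1.188

(exact arithmetic carried between steps; '≈' marks a value shown rounded to 6 d.p. or computed from one; I and e_prev carry over from the previous line; the table rounds u and y to 3 d.p., halves away from zero)
n=0: y=0, sp=3, e=sp−y=3; I=3, D=e−e_prev=3; u=0·3+5/4·3+1/4·3=4.5; next y=-4/5·0+1/4·4.5=1.125
n=1: y=1.125, sp=3, e=sp−y=1.875; I=4.875, D=e−e_prev=-1.125; u=0·1.875+5/4·4.875+1/4·(-1.125)=5.8125; next y=-4/5·1.125+1/4·5.8125=0.553125
n=2: y=0.553125, sp=-3, e=sp−y=-3.553125; I=1.321875, D=e−e_prev=-5.428125; u=0·(-3.553125)+5/4·1.321875+1/4·(-5.428125)≈0.295313; next y=-4/5·0.553125+1/4·0.295313≈-0.368672
n=3: y≈-0.368672, sp=-3, e=sp−y≈-2.631328; I≈-1.309453, D=e−e_prev≈0.921797; u=0·(-2.631328)+5/4·(-1.309453)+1/4·0.921797≈-1.406367; next y=-4/5·(-0.368672)+1/4·(-1.406367)≈-0.056654
n=4: y≈-0.056654, sp=-3, e=sp−y≈-2.943346; I≈-4.252799, D=e−e_prev≈-0.312018; u=0·(-2.943346)+5/4·(-4.252799)+1/4·(-0.312018)≈-5.394003; next y=-4/5·(-0.056654)+1/4·(-5.394003)≈-1.303177
n=5: y≈-1.303177, sp=-3, e=sp−y≈-1.696823; I≈-5.949622, D=e−e_prev≈1.246523; u=0·(-1.696823)+5/4·(-5.949622)+1/4·1.246523≈-7.125396; next y=-4/5·(-1.303177)+1/4·(-7.125396)≈-0.738807
n=6: y≈-0.738807, sp=-3, e=sp−y≈-2.261193; I≈-8.210814, D=e−e_prev≈-0.564370; u=0·(-2.261193)+5/4·(-8.210814)+1/4·(-0.564370)≈-10.404610; next y=-4/5·(-0.738807)+1/4·(-10.404610)≈-2.010107
n=7: y≈-2.010107, sp=-3, e=sp−y≈-0.989893; I≈-9.200707, D=e−e_prev≈1.271300; u=0·(-0.989893)+5/4·(-9.200707)+1/4·1.271300≈-11.183059; next y=-4/5·(-2.010107)+1/4·(-11.183059)≈-1.187679
n=8: y≈-1.187679, sp=-3, e=sp−y≈-1.812321; I≈-11.013028, D=e−e_prev≈-0.822427; u=0·(-1.812321)+5/4·(-11.013028)+1/4·(-0.822427)≈-13.971892; next y=-4/5·(-1.187679)+1/4·(-13.971892)≈-2.542829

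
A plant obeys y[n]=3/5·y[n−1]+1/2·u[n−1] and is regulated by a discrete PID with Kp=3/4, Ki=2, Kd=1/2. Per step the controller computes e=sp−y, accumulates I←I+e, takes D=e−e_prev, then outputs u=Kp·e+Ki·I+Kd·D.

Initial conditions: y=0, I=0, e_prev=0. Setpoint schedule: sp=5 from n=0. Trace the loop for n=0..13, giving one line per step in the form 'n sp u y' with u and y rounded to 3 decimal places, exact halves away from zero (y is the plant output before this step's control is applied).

0 5 16.250 0.000
1 5 -2.656 8.125
2 5 10.035 3.547
3 5 -1.044 7.146
4 5 7.450 3.765
5 5 1.018 5.984
6 5 6.284 4.099
7 5 2.260 5.602
8 5 5.417 4.491
9 5 2.915 5.403
10 5 4.852 4.700
11 5 3.326 5.246
12 5 4.522 4.810
13 5 3.589 5.147

(exact arithmetic carried between steps; '≈' marks a value shown rounded to 6 d.p. or computed from one; I and e_prev carry over from the previous line; the table rounds u and y to 3 d.p., halves away from zero)
n=0: y=0, sp=5, e=sp−y=5; I=5, D=e−e_prev=5; u=3/4·5+2·5+1/2·5=16.25; next y=3/5·0+1/2·16.25=8.125
n=1: y=8.125, sp=5, e=sp−y=-3.125; I=1.875, D=e−e_prev=-8.125; u=3/4·(-3.125)+2·1.875+1/2·(-8.125)=-2.65625; next y=3/5·8.125+1/2·(-2.65625)=3.546875
n=2: y=3.546875, sp=5, e=sp−y=1.453125; I=3.328125, D=e−e_prev=4.578125; u=3/4·1.453125+2·3.328125+1/2·4.578125≈10.035156; next y=3/5·3.546875+1/2·10.035156≈7.145703
n=3: y≈7.145703, sp=5, e=sp−y≈-2.145703; I≈1.182422, D=e−e_prev≈-3.598828; u=3/4·(-2.145703)+2·1.182422+1/2·(-3.598828)≈-1.043848; next y=3/5·7.145703+1/2·(-1.043848)≈3.765498
n=4: y≈3.765498, sp=5, e=sp−y≈1.234502; I≈2.416924, D=e−e_prev≈3.380205; u=3/4·1.234502+2·2.416924+1/2·3.380205≈7.449827; next y=3/5·3.765498+1/2·7.449827≈5.984212
n=5: y≈5.984212, sp=5, e=sp−y≈-0.984212; I≈1.432712, D=e−e_prev≈-2.218714; u=3/4·(-0.984212)+2·1.432712+1/2·(-2.218714)≈1.017907; next y=3/5·5.984212+1/2·1.017907≈4.099481
n=6: y≈4.099481, sp=5, e=sp−y≈0.900519; I≈2.333231, D=e−e_prev≈1.884731; u=3/4·0.900519+2·2.333231+1/2·1.884731≈6.284217; next y=3/5·4.099481+1/2·6.284217≈5.601797
n=7: y≈5.601797, sp=5, e=sp−y≈-0.601797; I≈1.731434, D=e−e_prev≈-1.502316; u=3/4·(-0.601797)+2·1.731434+1/2·(-1.502316)≈2.260362; next y=3/5·5.601797+1/2·2.260362≈4.491259
n=8: y≈4.491259, sp=5, e=sp−y≈0.508741; I≈2.240175, D=e−e_prev≈1.110538; u=3/4·0.508741+2·2.240175+1/2·1.110538≈5.417174; next y=3/5·4.491259+1/2·5.417174≈5.403342
n=9: y≈5.403342, sp=5, e=sp−y≈-0.403342; I≈1.836832, D=e−e_prev≈-0.912083; u=3/4·(-0.403342)+2·1.836832+1/2·(-0.912083)≈2.915116; next y=3/5·5.403342+1/2·2.915116≈4.699564
n=10: y≈4.699564, sp=5, e=sp−y≈0.300436; I≈2.137269, D=e−e_prev≈0.703779; u=3/4·0.300436+2·2.137269+1/2·0.703779≈4.851754; next y=3/5·4.699564+1/2·4.851754≈5.245615
n=11: y≈5.245615, sp=5, e=sp−y≈-0.245615; I≈1.891653, D=e−e_prev≈-0.546052; u=3/4·(-0.245615)+2·1.891653+1/2·(-0.546052)≈3.326070; next y=3/5·5.245615+1/2·3.326070≈4.810404
n=12: y≈4.810404, sp=5, e=sp−y≈0.189596; I≈2.081249, D=e−e_prev≈0.435211; u=3/4·0.189596+2·2.081249+1/2·0.435211≈4.522302; next y=3/5·4.810404+1/2·4.522302≈5.147393
n=13: y≈5.147393, sp=5, e=sp−y≈-0.147393; I≈1.933856, D=e−e_prev≈-0.336989; u=3/4·(-0.147393)+2·1.933856+1/2·(-0.336989)≈3.588673; next y=3/5·5.147393+1/2·3.588673≈4.882772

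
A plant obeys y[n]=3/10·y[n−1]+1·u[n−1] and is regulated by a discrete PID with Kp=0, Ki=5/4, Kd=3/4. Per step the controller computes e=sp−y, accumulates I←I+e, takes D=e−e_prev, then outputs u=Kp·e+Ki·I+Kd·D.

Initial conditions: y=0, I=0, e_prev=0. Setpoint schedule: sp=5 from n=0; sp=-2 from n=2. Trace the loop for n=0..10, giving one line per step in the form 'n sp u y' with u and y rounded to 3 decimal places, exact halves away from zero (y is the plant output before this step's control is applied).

(exact arithmetic carried between steps; '≈' marks a value shown rounded to 6 d.p. or computed from one; I and e_prev carry over from the previous line; the table rounds u and y to 3 d.p., halves away from zero)
n=0: y=0, sp=5, e=sp−y=5; I=5, D=e−e_prev=5; u=0·5+5/4·5+3/4·5=10; next y=3/10·0+1·10=10
n=1: y=10, sp=5, e=sp−y=-5; I=0, D=e−e_prev=-10; u=0·(-5)+5/4·0+3/4·(-10)=-7.5; next y=3/10·10+1·(-7.5)=-4.5
n=2: y=-4.5, sp=-2, e=sp−y=2.5; I=2.5, D=e−e_prev=7.5; u=0·2.5+5/4·2.5+3/4·7.5=8.75; next y=3/10·(-4.5)+1·8.75=7.4
n=3: y=7.4, sp=-2, e=sp−y=-9.4; I=-6.9, D=e−e_prev=-11.9; u=0·(-9.4)+5/4·(-6.9)+3/4·(-11.9)=-17.55; next y=3/10·7.4+1·(-17.55)=-15.33
n=4: y=-15.33, sp=-2, e=sp−y=13.33; I=6.43, D=e−e_prev=22.73; u=0·13.33+5/4·6.43+3/4·22.73=25.085; next y=3/10·(-15.33)+1·25.085=20.486
n=5: y=20.486, sp=-2, e=sp−y=-22.486; I=-16.056, D=e−e_prev=-35.816; u=0·(-22.486)+5/4·(-16.056)+3/4·(-35.816)=-46.932; next y=3/10·20.486+1·(-46.932)=-40.7862
n=6: y=-40.7862, sp=-2, e=sp−y=38.7862; I=22.7302, D=e−e_prev=61.2722; u=0·38.7862+5/4·22.7302+3/4·61.2722=74.3669; next y=3/10·(-40.7862)+1·74.3669=62.13104
n=7: y=62.13104, sp=-2, e=sp−y=-64.13104; I=-41.40084, D=e−e_prev=-102.91724; u=0·(-64.13104)+5/4·(-41.40084)+3/4·(-102.91724)=-128.93898; next y=3/10·62.13104+1·(-128.93898)=-110.299668
n=8: y=-110.299668, sp=-2, e=sp−y=108.299668; I=66.898828, D=e−e_prev=172.430708; u=0·108.299668+5/4·66.898828+3/4·172.430708=212.946566; next y=3/10·(-110.299668)+1·212.946566≈179.856666
n=9: y≈179.856666, sp=-2, e=sp−y≈-181.856666; I≈-114.957838, D=e−e_prev≈-290.156334; u=0·(-181.856666)+5/4·(-114.957838)+3/4·(-290.156334)≈-361.314547; next y=3/10·179.856666+1·(-361.314547)≈-307.357548
n=10: y≈-307.357548, sp=-2, e=sp−y≈305.357548; I≈190.399710, D=e−e_prev≈487.214213; u=0·305.357548+5/4·190.399710+3/4·487.214213≈603.410297; next y=3/10·(-307.357548)+1·603.410297≈511.203033

0 5 10.000 0.000
1 5 -7.500 10.000
2 -2 8.750 -4.500
3 -2 -17.550 7.400
4 -2 25.085 -15.330
5 -2 -46.932 20.486
6 -2 74.367 -40.786
7 -2 -128.939 62.131
8 -2 212.947 -110.300
9 -2 -361.315 179.857
10 -2 603.410 -307.358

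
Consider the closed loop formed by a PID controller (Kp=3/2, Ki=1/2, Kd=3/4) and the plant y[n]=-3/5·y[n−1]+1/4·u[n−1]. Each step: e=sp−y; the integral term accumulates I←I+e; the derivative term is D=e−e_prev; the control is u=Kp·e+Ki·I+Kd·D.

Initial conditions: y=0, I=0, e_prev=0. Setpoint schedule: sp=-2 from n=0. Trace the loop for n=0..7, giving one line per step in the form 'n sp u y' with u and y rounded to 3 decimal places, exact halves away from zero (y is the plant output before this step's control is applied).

(exact arithmetic carried between steps; '≈' marks a value shown rounded to 6 d.p. or computed from one; I and e_prev carry over from the previous line; the table rounds u and y to 3 d.p., halves away from zero)
n=0: y=0, sp=-2, e=sp−y=-2; I=-2, D=e−e_prev=-2; u=3/2·(-2)+1/2·(-2)+3/4·(-2)=-5.5; next y=-3/5·0+1/4·(-5.5)=-1.375
n=1: y=-1.375, sp=-2, e=sp−y=-0.625; I=-2.625, D=e−e_prev=1.375; u=3/2·(-0.625)+1/2·(-2.625)+3/4·1.375=-1.21875; next y=-3/5·(-1.375)+1/4·(-1.21875)≈0.520313
n=2: y≈0.520313, sp=-2, e=sp−y≈-2.520313; I≈-5.145313, D=e−e_prev≈-1.895313; u=3/2·(-2.520313)+1/2·(-5.145313)+3/4·(-1.895313)≈-7.774609; next y=-3/5·0.520313+1/4·(-7.774609)≈-2.255840
n=3: y≈-2.255840, sp=-2, e=sp−y≈0.255840; I≈-4.889473, D=e−e_prev≈2.776152; u=3/2·0.255840+1/2·(-4.889473)+3/4·2.776152≈0.021138; next y=-3/5·(-2.255840)+1/4·0.021138≈1.358788
n=4: y≈1.358788, sp=-2, e=sp−y≈-3.358788; I≈-8.248261, D=e−e_prev≈-3.614628; u=3/2·(-3.358788)+1/2·(-8.248261)+3/4·(-3.614628)≈-11.873284; next y=-3/5·1.358788+1/4·(-11.873284)≈-3.783594
n=5: y≈-3.783594, sp=-2, e=sp−y≈1.783594; I≈-6.464667, D=e−e_prev≈5.142382; u=3/2·1.783594+1/2·(-6.464667)+3/4·5.142382≈3.299844; next y=-3/5·(-3.783594)+1/4·3.299844≈3.095117
n=6: y≈3.095117, sp=-2, e=sp−y≈-5.095117; I≈-11.559784, D=e−e_prev≈-6.878712; u=3/2·(-5.095117)+1/2·(-11.559784)+3/4·(-6.878712)≈-18.581602; next y=-3/5·3.095117+1/4·(-18.581602)≈-6.502471
n=7: y≈-6.502471, sp=-2, e=sp−y≈4.502471; I≈-7.057313, D=e−e_prev≈9.597589; u=3/2·4.502471+1/2·(-7.057313)+3/4·9.597589≈10.423241; next y=-3/5·(-6.502471)+1/4·10.423241≈6.507293

0 -2 -5.500 0.000
1 -2 -1.219 -1.375
2 -2 -7.775 0.520
3 -2 0.021 -2.256
4 -2 -11.873 1.359
5 -2 3.300 -3.784
6 -2 -18.582 3.095
7 -2 10.423 -6.502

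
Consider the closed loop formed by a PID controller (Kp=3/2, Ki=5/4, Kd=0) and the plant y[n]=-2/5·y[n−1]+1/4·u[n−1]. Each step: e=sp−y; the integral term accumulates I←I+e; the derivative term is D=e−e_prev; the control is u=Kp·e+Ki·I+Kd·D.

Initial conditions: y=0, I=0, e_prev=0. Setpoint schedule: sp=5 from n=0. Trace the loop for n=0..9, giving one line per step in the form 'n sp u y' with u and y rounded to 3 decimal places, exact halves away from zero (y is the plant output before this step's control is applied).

0 5 13.750 0.000
1 5 10.547 3.438
2 5 18.483 1.262
3 5 15.307 4.116
4 5 21.735 2.180
5 5 18.711 4.562
6 5 23.958 2.853
7 5 21.155 4.848
8 5 25.466 3.349
9 5 22.916 5.027

(exact arithmetic carried between steps; '≈' marks a value shown rounded to 6 d.p. or computed from one; I and e_prev carry over from the previous line; the table rounds u and y to 3 d.p., halves away from zero)
n=0: y=0, sp=5, e=sp−y=5; I=5, D=e−e_prev=5; u=3/2·5+5/4·5+0·5=13.75; next y=-2/5·0+1/4·13.75=3.4375
n=1: y=3.4375, sp=5, e=sp−y=1.5625; I=6.5625, D=e−e_prev=-3.4375; u=3/2·1.5625+5/4·6.5625+0·(-3.4375)=10.546875; next y=-2/5·3.4375+1/4·10.546875≈1.261719
n=2: y≈1.261719, sp=5, e=sp−y≈3.738281; I≈10.300781, D=e−e_prev≈2.175781; u=3/2·3.738281+5/4·10.300781+0·2.175781≈18.483398; next y=-2/5·1.261719+1/4·18.483398≈4.116162
n=3: y≈4.116162, sp=5, e=sp−y≈0.883838; I≈11.184619, D=e−e_prev≈-2.854443; u=3/2·0.883838+5/4·11.184619+0·(-2.854443)≈15.306531; next y=-2/5·4.116162+1/4·15.306531≈2.180168
n=4: y≈2.180168, sp=5, e=sp−y≈2.819832; I≈14.004451, D=e−e_prev≈1.935994; u=3/2·2.819832+5/4·14.004451+0·1.935994≈21.735312; next y=-2/5·2.180168+1/4·21.735312≈4.561761
n=5: y≈4.561761, sp=5, e=sp−y≈0.438239; I≈14.442690, D=e−e_prev≈-2.381593; u=3/2·0.438239+5/4·14.442690+0·(-2.381593)≈18.710722; next y=-2/5·4.561761+1/4·18.710722≈2.852976
n=6: y≈2.852976, sp=5, e=sp−y≈2.147024; I≈16.589714, D=e−e_prev≈1.708785; u=3/2·2.147024+5/4·16.589714+0·1.708785≈23.957679; next y=-2/5·2.852976+1/4·23.957679≈4.848229
n=7: y≈4.848229, sp=5, e=sp−y≈0.151771; I≈16.741485, D=e−e_prev≈-1.995253; u=3/2·0.151771+5/4·16.741485+0·(-1.995253)≈21.154512; next y=-2/5·4.848229+1/4·21.154512≈3.349336
n=8: y≈3.349336, sp=5, e=sp−y≈1.650664; I≈18.392149, D=e−e_prev≈1.498893; u=3/2·1.650664+5/4·18.392149+0·1.498893≈25.466181; next y=-2/5·3.349336+1/4·25.466181≈5.026811
n=9: y≈5.026811, sp=5, e=sp−y≈-0.026811; I≈18.365338, D=e−e_prev≈-1.677474; u=3/2·(-0.026811)+5/4·18.365338+0·(-1.677474)≈22.916456; next y=-2/5·5.026811+1/4·22.916456≈3.718390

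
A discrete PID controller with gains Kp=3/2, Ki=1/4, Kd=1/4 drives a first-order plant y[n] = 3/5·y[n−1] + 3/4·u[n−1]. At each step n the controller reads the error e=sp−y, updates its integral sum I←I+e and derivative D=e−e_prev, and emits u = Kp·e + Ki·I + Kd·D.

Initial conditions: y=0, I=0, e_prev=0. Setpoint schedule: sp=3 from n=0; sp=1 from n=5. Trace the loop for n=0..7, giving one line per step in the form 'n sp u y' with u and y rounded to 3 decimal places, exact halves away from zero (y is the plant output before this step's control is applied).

(exact arithmetic carried between steps; '≈' marks a value shown rounded to 6 d.p. or computed from one; I and e_prev carry over from the previous line; the table rounds u and y to 3 d.p., halves away from zero)
n=0: y=0, sp=3, e=sp−y=3; I=3, D=e−e_prev=3; u=3/2·3+1/4·3+1/4·3=6; next y=3/5·0+3/4·6=4.5
n=1: y=4.5, sp=3, e=sp−y=-1.5; I=1.5, D=e−e_prev=-4.5; u=3/2·(-1.5)+1/4·1.5+1/4·(-4.5)=-3; next y=3/5·4.5+3/4·(-3)=0.45
n=2: y=0.45, sp=3, e=sp−y=2.55; I=4.05, D=e−e_prev=4.05; u=3/2·2.55+1/4·4.05+1/4·4.05=5.85; next y=3/5·0.45+3/4·5.85=4.6575
n=3: y=4.6575, sp=3, e=sp−y=-1.6575; I=2.3925, D=e−e_prev=-4.2075; u=3/2·(-1.6575)+1/4·2.3925+1/4·(-4.2075)=-2.94; next y=3/5·4.6575+3/4·(-2.94)=0.5895
n=4: y=0.5895, sp=3, e=sp−y=2.4105; I=4.803, D=e−e_prev=4.068; u=3/2·2.4105+1/4·4.803+1/4·4.068=5.8335; next y=3/5·0.5895+3/4·5.8335=4.728825
n=5: y=4.728825, sp=1, e=sp−y=-3.728825; I=1.074175, D=e−e_prev=-6.139325; u=3/2·(-3.728825)+1/4·1.074175+1/4·(-6.139325)=-6.859525; next y=3/5·4.728825+3/4·(-6.859525)≈-2.307349
n=6: y≈-2.307349, sp=1, e=sp−y≈3.307349; I≈4.381524, D=e−e_prev≈7.036174; u=3/2·3.307349+1/4·4.381524+1/4·7.036174≈7.815448; next y=3/5·(-2.307349)+3/4·7.815448≈4.477176
n=7: y≈4.477176, sp=1, e=sp−y≈-3.477176; I≈0.904347, D=e−e_prev≈-6.784525; u=3/2·(-3.477176)+1/4·0.904347+1/4·(-6.784525)≈-6.685809; next y=3/5·4.477176+3/4·(-6.685809)≈-2.328051

0 3 6.000 0.000
1 3 -3.000 4.500
2 3 5.850 0.450
3 3 -2.940 4.658
4 3 5.834 0.590
5 1 -6.860 4.729
6 1 7.815 -2.307
7 1 -6.686 4.477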